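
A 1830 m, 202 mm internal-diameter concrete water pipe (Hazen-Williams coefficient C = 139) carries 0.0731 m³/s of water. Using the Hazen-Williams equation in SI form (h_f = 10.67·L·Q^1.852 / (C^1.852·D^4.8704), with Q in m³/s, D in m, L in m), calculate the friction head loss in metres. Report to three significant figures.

h_f = 10.67·1830·0.0731^1.852 / (139^1.852·0.202^4.8704) = 39.90 m

h_f ≈ 39.9 m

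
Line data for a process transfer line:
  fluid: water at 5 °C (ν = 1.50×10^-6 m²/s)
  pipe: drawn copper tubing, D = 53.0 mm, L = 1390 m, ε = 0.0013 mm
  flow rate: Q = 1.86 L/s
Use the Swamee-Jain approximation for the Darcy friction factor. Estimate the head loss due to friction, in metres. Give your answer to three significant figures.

h_f ≈ 22.3 m

V = 4Q/(πD²) = 4·0.00186/(π·0.0530²) = 0.8431 m/s
Re = VD/ν = 0.8431·0.0530/1.50×10^-6 = 2.98×10^4 → turbulent
ε/D = 0.0013/53.0 = 2.45×10^-5
Swamee-Jain: f = 0.02349
h_f = f(L/D)V²/(2g) = 0.02349·(1390/0.0530)·0.8431²/(2·9.81) = 22.32 m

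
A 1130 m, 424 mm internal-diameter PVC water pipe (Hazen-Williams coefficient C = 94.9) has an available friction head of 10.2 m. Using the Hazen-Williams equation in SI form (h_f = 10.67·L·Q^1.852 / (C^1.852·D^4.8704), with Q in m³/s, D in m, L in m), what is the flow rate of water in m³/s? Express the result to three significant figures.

Q ≈ 0.218 m³/s

Rearranging: Q = [h_f·C^1.852·D^4.8704 / (10.67·L)]^(1/1.852)
Q = [10.2·94.9^1.852·0.424^4.8704 / (10.67·1130)]^0.540 = 0.2179 m³/s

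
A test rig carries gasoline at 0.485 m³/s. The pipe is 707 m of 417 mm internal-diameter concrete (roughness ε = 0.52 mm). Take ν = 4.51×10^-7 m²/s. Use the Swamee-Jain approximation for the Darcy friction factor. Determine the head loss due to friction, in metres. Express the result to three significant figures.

h_f ≈ 22.7 m

V = 4Q/(πD²) = 4·0.485/(π·0.417²) = 3.551 m/s
Re = VD/ν = 3.551·0.417/4.51×10^-7 = 3.28×10^6 → turbulent
ε/D = 0.52/417 = 0.00125
Swamee-Jain: f = 0.02085
h_f = f(L/D)V²/(2g) = 0.02085·(707/0.417)·3.551²/(2·9.81) = 22.73 m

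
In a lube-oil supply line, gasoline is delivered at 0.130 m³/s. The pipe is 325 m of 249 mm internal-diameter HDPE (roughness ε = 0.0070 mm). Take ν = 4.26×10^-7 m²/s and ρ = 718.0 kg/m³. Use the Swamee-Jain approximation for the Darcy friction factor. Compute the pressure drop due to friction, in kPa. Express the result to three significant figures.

V = 4Q/(πD²) = 4·0.130/(π·0.249²) = 2.670 m/s
Re = VD/ν = 2.670·0.249/4.26×10^-7 = 1.56×10^6 → turbulent
ε/D = 0.0070/249 = 2.81×10^-5
Swamee-Jain: f = 0.01161
h_f = f(L/D)V²/(2g) = 0.01161·(325/0.249)·2.670²/(2·9.81) = 5.506 m
Δp = ρg·h_f = 718.0·9.81·5.506 = 38.78 kPa

Δp ≈ 38.8 kPa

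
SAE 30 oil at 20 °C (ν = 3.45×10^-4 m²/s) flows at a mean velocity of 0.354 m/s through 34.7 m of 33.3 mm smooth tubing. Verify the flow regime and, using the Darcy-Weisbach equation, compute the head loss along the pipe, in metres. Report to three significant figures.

h_f ≈ 12.5 m

Re = VD/ν = 0.354·0.03330/3.45×10^-4 = 34.2 → laminar (Re < 2300)
f = 64/Re = 1.873
h_f = f(L/D)V²/(2g) = 1.873·(34.7/0.03330)·0.354²/(2·9.81) = 12.47 m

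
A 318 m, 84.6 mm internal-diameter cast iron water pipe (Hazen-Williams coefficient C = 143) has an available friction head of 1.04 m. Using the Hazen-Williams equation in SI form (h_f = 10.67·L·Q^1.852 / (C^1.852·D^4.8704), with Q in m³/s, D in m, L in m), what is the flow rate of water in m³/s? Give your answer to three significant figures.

Q ≈ 0.00274 m³/s

Rearranging: Q = [h_f·C^1.852·D^4.8704 / (10.67·L)]^(1/1.852)
Q = [1.04·143^1.852·0.0846^4.8704 / (10.67·318)]^0.540 = 0.002738 m³/s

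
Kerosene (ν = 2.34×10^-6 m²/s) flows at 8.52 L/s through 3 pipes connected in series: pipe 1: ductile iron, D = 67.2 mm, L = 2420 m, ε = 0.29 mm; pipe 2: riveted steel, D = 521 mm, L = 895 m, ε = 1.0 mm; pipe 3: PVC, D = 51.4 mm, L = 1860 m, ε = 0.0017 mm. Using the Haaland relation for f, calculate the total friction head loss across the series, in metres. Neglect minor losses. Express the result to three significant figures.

H ≈ 893 m

Pipe 1: V = 2.402 m/s, Re = 6.90×10^4, ε/D = 0.00432, f = 0.03045, h_1 = f(L/D)V²/2g = 322.5 m
Pipe 2: V = 0.03996 m/s, Re = 8900, ε/D = 0.00192, f = 0.03431, h_2 = f(L/D)V²/2g = 0.004797 m
Pipe 3: V = 4.106 m/s, Re = 9.02×10^4, ε/D = 3.31×10^-5, f = 0.01834, h_3 = f(L/D)V²/2g = 570.3 m
Series → Q common, losses add: H = Σh = 892.8 m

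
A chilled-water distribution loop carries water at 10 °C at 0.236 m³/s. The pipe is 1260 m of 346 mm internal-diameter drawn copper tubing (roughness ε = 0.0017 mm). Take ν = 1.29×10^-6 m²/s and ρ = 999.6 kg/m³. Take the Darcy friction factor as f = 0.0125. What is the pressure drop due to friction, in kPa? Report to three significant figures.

Δp ≈ 143 kPa

V = 4Q/(πD²) = 4·0.236/(π·0.346²) = 2.510 m/s
h_f = f(L/D)V²/(2g) = 0.01250·(1260/0.346)·2.510²/(2·9.81) = 14.62 m
Δp = ρg·h_f = 999.6·9.81·14.62 = 143.3 kPa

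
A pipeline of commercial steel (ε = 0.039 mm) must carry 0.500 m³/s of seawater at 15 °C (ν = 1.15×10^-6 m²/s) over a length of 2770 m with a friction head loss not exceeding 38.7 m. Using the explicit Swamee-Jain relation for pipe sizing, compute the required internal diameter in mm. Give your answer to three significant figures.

D ≈ 458 mm

Swamee-Jain (Type III): D = 0.66·[ε^1.25·(LQ²/(gh_f))^4.75 + ν·Q^9.4·(L/(gh_f))^5.2]^0.04
LQ²/(gh_f) = 1.824; L/(gh_f) = 7.296
Term 1 = ε^1.25·(…)^4.75 = 5.36×10^-5; Term 2 = ν·Q^9.4·(…)^5.2 = 5.24×10^-5
D = 0.66·(5.36×10^-5 + 5.24×10^-5)^0.04 = 0.4577 m = 458 mm
Check: V = 3.04 m/s, Re = 1.21×10^6, f = 0.01307, h_f = 37.2 m ≈ 38.7 m ✓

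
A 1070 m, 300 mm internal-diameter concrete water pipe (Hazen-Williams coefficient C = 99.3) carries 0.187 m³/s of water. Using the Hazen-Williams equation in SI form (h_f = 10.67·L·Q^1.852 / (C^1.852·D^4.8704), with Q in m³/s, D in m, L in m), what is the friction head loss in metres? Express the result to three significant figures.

h_f = 10.67·1070·0.187^1.852 / (99.3^1.852·0.300^4.8704) = 36.08 m

h_f ≈ 36.1 m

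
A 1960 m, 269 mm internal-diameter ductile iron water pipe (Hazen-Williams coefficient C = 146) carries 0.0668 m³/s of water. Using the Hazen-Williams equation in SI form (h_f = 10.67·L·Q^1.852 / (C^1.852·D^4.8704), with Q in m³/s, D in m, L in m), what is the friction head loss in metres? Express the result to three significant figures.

h_f ≈ 8.18 m

h_f = 10.67·1960·0.0668^1.852 / (146^1.852·0.269^4.8704) = 8.182 m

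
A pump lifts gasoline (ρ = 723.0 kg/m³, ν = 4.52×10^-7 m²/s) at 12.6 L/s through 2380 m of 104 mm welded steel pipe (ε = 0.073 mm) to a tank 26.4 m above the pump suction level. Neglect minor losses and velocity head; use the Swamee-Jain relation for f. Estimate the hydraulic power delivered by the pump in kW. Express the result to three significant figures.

P_hyd ≈ 6.78 kW

V = 4Q/(πD²) = 1.483 m/s; Re = 3.41×10^5; ε/D = 7.02×10^-4; f = 0.01927
h_f = f(L/D)V²/2g = 49.44 m
Total head H = z + h_f = 26.4 + 49.44 = 75.84 m
P_hyd = ρgQH = 723.0·9.81·0.0126·75.84 = 6.777 kW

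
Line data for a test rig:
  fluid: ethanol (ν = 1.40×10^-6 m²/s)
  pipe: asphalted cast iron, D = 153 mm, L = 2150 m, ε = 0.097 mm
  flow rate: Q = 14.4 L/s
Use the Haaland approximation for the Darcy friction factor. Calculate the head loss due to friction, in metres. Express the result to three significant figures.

h_f ≈ 9.23 m

V = 4Q/(πD²) = 4·0.0144/(π·0.153²) = 0.7832 m/s
Re = VD/ν = 0.7832·0.153/1.40×10^-6 = 8.56×10^4 → turbulent
ε/D = 0.097/153 = 6.34×10^-4
Haaland: f = 0.02100
h_f = f(L/D)V²/(2g) = 0.02100·(2150/0.153)·0.7832²/(2·9.81) = 9.226 m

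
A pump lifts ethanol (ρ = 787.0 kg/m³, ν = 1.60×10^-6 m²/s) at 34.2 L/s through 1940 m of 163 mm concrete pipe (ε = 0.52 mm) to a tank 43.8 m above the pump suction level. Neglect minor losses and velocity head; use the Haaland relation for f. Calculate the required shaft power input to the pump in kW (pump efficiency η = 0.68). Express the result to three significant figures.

V = 4Q/(πD²) = 1.639 m/s; Re = 1.67×10^5; ε/D = 0.00319; f = 0.02736
h_f = f(L/D)V²/2g = 44.59 m
Total head H = z + h_f = 43.8 + 44.59 = 88.39 m
P_hyd = ρgQH = 787.0·9.81·0.0342·88.39 = 23.34 kW
P_shaft = P_hyd/η = 23.34/0.68 = 34.32 kW

P_shaft ≈ 34.3 kW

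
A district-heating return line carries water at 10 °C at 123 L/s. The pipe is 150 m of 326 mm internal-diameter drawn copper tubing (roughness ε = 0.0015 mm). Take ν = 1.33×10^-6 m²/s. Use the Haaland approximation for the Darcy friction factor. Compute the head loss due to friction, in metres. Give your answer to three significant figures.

V = 4Q/(πD²) = 4·0.123/(π·0.326²) = 1.474 m/s
Re = VD/ν = 1.474·0.326/1.33×10^-6 = 3.61×10^5 → turbulent
ε/D = 0.0015/326 = 4.60×10^-6
Haaland: f = 0.01390
h_f = f(L/D)V²/(2g) = 0.01390·(150/0.326)·1.474²/(2·9.81) = 0.7077 m

h_f ≈ 0.708 m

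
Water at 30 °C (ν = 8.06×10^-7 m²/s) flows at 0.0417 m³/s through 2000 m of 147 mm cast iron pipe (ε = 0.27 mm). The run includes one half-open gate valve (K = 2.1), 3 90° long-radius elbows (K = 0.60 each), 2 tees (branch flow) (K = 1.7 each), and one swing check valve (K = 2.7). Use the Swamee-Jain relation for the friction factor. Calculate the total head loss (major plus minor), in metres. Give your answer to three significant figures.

H_L ≈ 101 m

V = 4Q/(πD²) = 2.457 m/s; V²/2g = 0.3077 m
Re = 4.48×10^5, ε/D = 0.00184 → f = 0.02345 (Swamee-Jain)
Major: h_f = f(L/D)·V²/2g = 0.02345·13605·0.3077 = 98.19 m
Minor: ΣK = 10.0; h_m = ΣK·V²/2g = 3.077 m
Total H_L = 98.19 + 3.077 = 101.3 m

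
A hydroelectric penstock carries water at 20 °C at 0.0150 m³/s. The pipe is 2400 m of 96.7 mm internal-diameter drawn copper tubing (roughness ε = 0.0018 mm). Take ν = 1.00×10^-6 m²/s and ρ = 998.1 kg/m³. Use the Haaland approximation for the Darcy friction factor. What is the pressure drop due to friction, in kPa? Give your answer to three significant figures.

Δp ≈ 809 kPa

V = 4Q/(πD²) = 4·0.0150/(π·0.0967²) = 2.042 m/s
Re = VD/ν = 2.042·0.0967/1.00×10^-6 = 1.98×10^5 → turbulent
ε/D = 0.0018/96.7 = 1.86×10^-5
Haaland: f = 0.01565
h_f = f(L/D)V²/(2g) = 0.01565·(2400/0.0967)·2.042²/(2·9.81) = 82.59 m
Δp = ρg·h_f = 998.1·9.81·82.59 = 808.7 kPa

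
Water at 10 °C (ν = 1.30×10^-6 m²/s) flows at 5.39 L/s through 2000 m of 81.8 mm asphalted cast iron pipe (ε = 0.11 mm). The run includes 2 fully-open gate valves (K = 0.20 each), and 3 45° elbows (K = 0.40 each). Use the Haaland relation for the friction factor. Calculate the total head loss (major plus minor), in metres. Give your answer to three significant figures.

H_L ≈ 31.5 m

V = 4Q/(πD²) = 1.026 m/s; V²/2g = 0.05361 m
Re = 6.45×10^4, ε/D = 0.00134 → f = 0.02399 (Haaland)
Major: h_f = f(L/D)·V²/2g = 0.02399·24450·0.05361 = 31.45 m
Minor: ΣK = 1.60; h_m = ΣK·V²/2g = 0.08578 m
Total H_L = 31.45 + 0.08578 = 31.54 m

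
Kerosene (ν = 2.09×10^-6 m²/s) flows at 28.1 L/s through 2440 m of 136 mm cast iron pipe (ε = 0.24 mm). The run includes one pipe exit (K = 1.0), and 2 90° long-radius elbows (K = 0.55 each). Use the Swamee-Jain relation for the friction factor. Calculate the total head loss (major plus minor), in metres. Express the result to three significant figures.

H_L ≈ 83.7 m

V = 4Q/(πD²) = 1.934 m/s; V²/2g = 0.1907 m
Re = 1.26×10^5, ε/D = 0.00176 → f = 0.02435 (Swamee-Jain)
Major: h_f = f(L/D)·V²/2g = 0.02435·17941·0.1907 = 83.30 m
Minor: ΣK = 2.10; h_m = ΣK·V²/2g = 0.4005 m
Total H_L = 83.30 + 0.4005 = 83.70 m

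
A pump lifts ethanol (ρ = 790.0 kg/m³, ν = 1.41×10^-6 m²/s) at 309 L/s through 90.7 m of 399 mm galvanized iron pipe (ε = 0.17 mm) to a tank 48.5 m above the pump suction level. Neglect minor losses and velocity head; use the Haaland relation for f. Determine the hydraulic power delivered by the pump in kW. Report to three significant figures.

P_hyd ≈ 119 kW

V = 4Q/(πD²) = 2.471 m/s; Re = 6.99×10^5; ε/D = 4.26×10^-4; f = 0.01684
h_f = f(L/D)V²/2g = 1.192 m
Total head H = z + h_f = 48.5 + 1.192 = 49.69 m
P_hyd = ρgQH = 790.0·9.81·0.309·49.69 = 119.0 kW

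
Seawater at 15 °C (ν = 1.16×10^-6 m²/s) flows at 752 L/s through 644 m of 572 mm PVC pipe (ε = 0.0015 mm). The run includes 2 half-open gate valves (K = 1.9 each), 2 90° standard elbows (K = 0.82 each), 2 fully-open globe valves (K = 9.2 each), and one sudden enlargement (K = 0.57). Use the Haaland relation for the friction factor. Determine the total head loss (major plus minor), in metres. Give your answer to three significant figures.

V = 4Q/(πD²) = 2.926 m/s; V²/2g = 0.4365 m
Re = 1.44×10^6, ε/D = 2.62×10^-6 → f = 0.01096 (Haaland)
Major: h_f = f(L/D)·V²/2g = 0.01096·1126·0.4365 = 5.385 m
Minor: ΣK = 24.4; h_m = ΣK·V²/2g = 10.65 m
Total H_L = 5.385 + 10.65 = 16.04 m

H_L ≈ 16.0 m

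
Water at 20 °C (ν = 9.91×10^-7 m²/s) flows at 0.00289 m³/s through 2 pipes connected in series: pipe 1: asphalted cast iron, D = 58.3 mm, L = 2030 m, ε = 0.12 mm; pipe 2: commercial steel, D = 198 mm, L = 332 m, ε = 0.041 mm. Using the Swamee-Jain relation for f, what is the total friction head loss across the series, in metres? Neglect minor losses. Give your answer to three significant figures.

Pipe 1: V = 1.083 m/s, Re = 6.37×10^4, ε/D = 0.00206, f = 0.02633, h_1 = f(L/D)V²/2g = 54.76 m
Pipe 2: V = 0.09386 m/s, Re = 1.88×10^4, ε/D = 2.07×10^-4, f = 0.02673, h_2 = f(L/D)V²/2g = 0.02013 m
Series → Q common, losses add: H = Σh = 54.78 m

H ≈ 54.8 m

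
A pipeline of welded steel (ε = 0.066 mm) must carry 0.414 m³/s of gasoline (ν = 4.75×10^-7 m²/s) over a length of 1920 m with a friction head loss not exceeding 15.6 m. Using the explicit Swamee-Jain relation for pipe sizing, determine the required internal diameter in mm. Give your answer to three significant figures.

Swamee-Jain (Type III): D = 0.66·[ε^1.25·(LQ²/(gh_f))^4.75 + ν·Q^9.4·(L/(gh_f))^5.2]^0.04
LQ²/(gh_f) = 2.150; L/(gh_f) = 12.55
Term 1 = ε^1.25·(…)^4.75 = 2.26×10^-4; Term 2 = ν·Q^9.4·(…)^5.2 = 6.15×10^-5
D = 0.66·(2.26×10^-4 + 6.15×10^-5)^0.04 = 0.4763 m = 476 mm
Check: V = 2.32 m/s, Re = 2.33×10^6, f = 0.01341, h_f = 14.9 m ≈ 15.6 m ✓

D ≈ 476 mm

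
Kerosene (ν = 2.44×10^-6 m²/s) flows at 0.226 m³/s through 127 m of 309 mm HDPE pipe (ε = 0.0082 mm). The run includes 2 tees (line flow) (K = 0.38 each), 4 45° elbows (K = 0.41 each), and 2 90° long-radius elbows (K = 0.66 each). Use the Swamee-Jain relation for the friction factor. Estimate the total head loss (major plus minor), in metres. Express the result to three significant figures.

V = 4Q/(πD²) = 3.014 m/s; V²/2g = 0.4629 m
Re = 3.82×10^5, ε/D = 2.65×10^-5 → f = 0.01410 (Swamee-Jain)
Major: h_f = f(L/D)·V²/2g = 0.01410·411.0·0.4629 = 2.683 m
Minor: ΣK = 3.72; h_m = ΣK·V²/2g = 1.722 m
Total H_L = 2.683 + 1.722 = 4.405 m

H_L ≈ 4.40 m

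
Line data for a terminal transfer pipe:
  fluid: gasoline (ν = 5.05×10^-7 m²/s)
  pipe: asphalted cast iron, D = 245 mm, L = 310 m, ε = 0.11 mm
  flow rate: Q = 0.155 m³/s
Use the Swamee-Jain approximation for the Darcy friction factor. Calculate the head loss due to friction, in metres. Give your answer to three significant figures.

h_f ≈ 11.7 m

V = 4Q/(πD²) = 4·0.155/(π·0.245²) = 3.288 m/s
Re = VD/ν = 3.288·0.245/5.05×10^-7 = 1.60×10^6 → turbulent
ε/D = 0.11/245 = 4.49×10^-4
Swamee-Jain: f = 0.01673
h_f = f(L/D)V²/(2g) = 0.01673·(310/0.245)·3.288²/(2·9.81) = 11.66 m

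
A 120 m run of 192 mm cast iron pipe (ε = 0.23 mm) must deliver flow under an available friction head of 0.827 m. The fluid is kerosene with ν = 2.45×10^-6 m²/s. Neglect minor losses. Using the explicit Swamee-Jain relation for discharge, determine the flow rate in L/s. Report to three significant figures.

Q ≈ 30.6 L/s

Swamee-Jain (Type II): Q = -0.965·√(gD⁵h_f/L)·ln[ε/(3.7D) + √(3.17ν²L/(gD³h_f))]
√(gD⁵h_f/L) = √(9.81·0.192⁵·0.827/120) = 0.004200
ε/(3.7D) = 3.24×10^-4; √(3.17ν²L/(gD³h_f)) = 1.99×10^-4
Q = -0.965·0.004200·ln(5.232×10^-4) = 0.03062 m³/s
Check: V = 1.06 m/s, Re = 8.29×10^4, f = 0.02340, h_f = 0.834 m ≈ 0.827 m ✓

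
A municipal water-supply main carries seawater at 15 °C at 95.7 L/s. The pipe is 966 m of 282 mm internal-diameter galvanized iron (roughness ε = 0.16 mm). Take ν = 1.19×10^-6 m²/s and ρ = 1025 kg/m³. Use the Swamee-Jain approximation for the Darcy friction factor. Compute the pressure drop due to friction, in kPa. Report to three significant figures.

V = 4Q/(πD²) = 4·0.0957/(π·0.282²) = 1.532 m/s
Re = VD/ν = 1.532·0.282/1.19×10^-6 = 3.63×10^5 → turbulent
ε/D = 0.16/282 = 5.67×10^-4
Swamee-Jain: f = 0.01849
h_f = f(L/D)V²/(2g) = 0.01849·(966/0.282)·1.532²/(2·9.81) = 7.578 m
Δp = ρg·h_f = 1025·9.81·7.578 = 76.20 kPa

Δp ≈ 76.2 kPa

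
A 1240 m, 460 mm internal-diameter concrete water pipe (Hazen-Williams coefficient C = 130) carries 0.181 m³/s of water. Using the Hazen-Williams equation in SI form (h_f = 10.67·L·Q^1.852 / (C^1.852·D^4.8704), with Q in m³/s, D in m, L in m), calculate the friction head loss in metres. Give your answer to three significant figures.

h_f ≈ 2.98 m

h_f = 10.67·1240·0.181^1.852 / (130^1.852·0.460^4.8704) = 2.980 m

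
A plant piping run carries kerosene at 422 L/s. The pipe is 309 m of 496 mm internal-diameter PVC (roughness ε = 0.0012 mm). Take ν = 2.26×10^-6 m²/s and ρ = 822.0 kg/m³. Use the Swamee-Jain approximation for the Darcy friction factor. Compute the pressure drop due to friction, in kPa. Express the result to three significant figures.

Δp ≈ 16.2 kPa

V = 4Q/(πD²) = 4·0.422/(π·0.496²) = 2.184 m/s
Re = VD/ν = 2.184·0.496/2.26×10^-6 = 4.79×10^5 → turbulent
ε/D = 0.0012/496 = 2.42×10^-6
Swamee-Jain: f = 0.01323
h_f = f(L/D)V²/(2g) = 0.01323·(309/0.496)·2.184²/(2·9.81) = 2.004 m
Δp = ρg·h_f = 822.0·9.81·2.004 = 16.16 kPa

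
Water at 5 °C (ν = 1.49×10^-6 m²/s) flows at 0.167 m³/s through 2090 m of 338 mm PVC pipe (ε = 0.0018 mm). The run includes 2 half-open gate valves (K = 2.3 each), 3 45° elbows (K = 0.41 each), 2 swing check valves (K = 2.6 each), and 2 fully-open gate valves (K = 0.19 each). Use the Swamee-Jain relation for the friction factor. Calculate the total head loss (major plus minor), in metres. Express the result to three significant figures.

H_L ≈ 16.8 m

V = 4Q/(πD²) = 1.861 m/s; V²/2g = 0.1766 m
Re = 4.22×10^5, ε/D = 5.33×10^-6 → f = 0.01357 (Swamee-Jain)
Major: h_f = f(L/D)·V²/2g = 0.01357·6183·0.1766 = 14.82 m
Minor: ΣK = 11.4; h_m = ΣK·V²/2g = 2.015 m
Total H_L = 14.82 + 2.015 = 16.83 m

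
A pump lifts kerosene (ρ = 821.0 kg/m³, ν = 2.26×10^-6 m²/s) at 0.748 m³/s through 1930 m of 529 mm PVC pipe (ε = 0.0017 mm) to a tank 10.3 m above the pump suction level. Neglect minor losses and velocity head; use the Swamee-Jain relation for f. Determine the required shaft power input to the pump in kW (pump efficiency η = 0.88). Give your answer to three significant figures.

P_shaft ≈ 249 kW

V = 4Q/(πD²) = 3.403 m/s; Re = 7.97×10^5; ε/D = 3.21×10^-6; f = 0.01213
h_f = f(L/D)V²/2g = 26.14 m
Total head H = z + h_f = 10.3 + 26.14 = 36.44 m
P_hyd = ρgQH = 821.0·9.81·0.748·36.44 = 219.5 kW
P_shaft = P_hyd/η = 219.5/0.88 = 249.4 kW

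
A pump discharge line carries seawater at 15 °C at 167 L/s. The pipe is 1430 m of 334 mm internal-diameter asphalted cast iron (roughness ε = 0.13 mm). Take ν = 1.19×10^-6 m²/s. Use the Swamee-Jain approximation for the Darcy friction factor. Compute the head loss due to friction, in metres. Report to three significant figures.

V = 4Q/(πD²) = 4·0.167/(π·0.334²) = 1.906 m/s
Re = VD/ν = 1.906·0.334/1.19×10^-6 = 5.35×10^5 → turbulent
ε/D = 0.13/334 = 3.89×10^-4
Swamee-Jain: f = 0.01697
h_f = f(L/D)V²/(2g) = 0.01697·(1430/0.334)·1.906²/(2·9.81) = 13.46 m

h_f ≈ 13.5 m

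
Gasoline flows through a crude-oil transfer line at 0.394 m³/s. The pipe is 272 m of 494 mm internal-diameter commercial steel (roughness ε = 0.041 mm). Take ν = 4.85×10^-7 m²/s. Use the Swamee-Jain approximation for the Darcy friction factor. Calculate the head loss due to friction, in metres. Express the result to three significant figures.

V = 4Q/(πD²) = 4·0.394/(π·0.494²) = 2.056 m/s
Re = VD/ν = 2.056·0.494/4.85×10^-7 = 2.09×10^6 → turbulent
ε/D = 0.041/494 = 8.30×10^-5
Swamee-Jain: f = 0.01253
h_f = f(L/D)V²/(2g) = 0.01253·(272/0.494)·2.056²/(2·9.81) = 1.486 m

h_f ≈ 1.49 m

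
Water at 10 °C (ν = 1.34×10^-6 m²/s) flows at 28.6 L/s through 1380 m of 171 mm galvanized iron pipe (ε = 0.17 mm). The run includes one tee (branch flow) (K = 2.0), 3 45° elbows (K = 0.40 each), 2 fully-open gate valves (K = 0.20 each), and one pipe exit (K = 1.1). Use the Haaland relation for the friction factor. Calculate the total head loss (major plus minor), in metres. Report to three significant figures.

V = 4Q/(πD²) = 1.245 m/s; V²/2g = 0.07904 m
Re = 1.59×10^5, ε/D = 9.94×10^-4 → f = 0.02118 (Haaland)
Major: h_f = f(L/D)·V²/2g = 0.02118·8070·0.07904 = 13.51 m
Minor: ΣK = 4.70; h_m = ΣK·V²/2g = 0.3715 m
Total H_L = 13.51 + 0.3715 = 13.88 m

H_L ≈ 13.9 m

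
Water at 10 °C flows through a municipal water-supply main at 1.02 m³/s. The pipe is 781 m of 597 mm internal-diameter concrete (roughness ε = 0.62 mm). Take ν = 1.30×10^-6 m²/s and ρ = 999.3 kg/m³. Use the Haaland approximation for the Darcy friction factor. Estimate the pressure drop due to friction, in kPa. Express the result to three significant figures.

Δp ≈ 174 kPa

V = 4Q/(πD²) = 4·1.02/(π·0.597²) = 3.644 m/s
Re = VD/ν = 3.644·0.597/1.30×10^-6 = 1.67×10^6 → turbulent
ε/D = 0.62/597 = 0.00104
Haaland: f = 0.02001
h_f = f(L/D)V²/(2g) = 0.02001·(781/0.597)·3.644²/(2·9.81) = 17.72 m
Δp = ρg·h_f = 999.3·9.81·17.72 = 173.7 kPa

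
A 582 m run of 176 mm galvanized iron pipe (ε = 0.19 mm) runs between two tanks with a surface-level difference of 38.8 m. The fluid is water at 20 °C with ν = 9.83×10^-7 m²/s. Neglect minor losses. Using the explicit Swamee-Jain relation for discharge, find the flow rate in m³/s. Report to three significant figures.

Q ≈ 0.0816 m³/s

Swamee-Jain (Type II): Q = -0.965·√(gD⁵h_f/L)·ln[ε/(3.7D) + √(3.17ν²L/(gD³h_f))]
√(gD⁵h_f/L) = √(9.81·0.176⁵·38.8/582) = 0.01051
ε/(3.7D) = 2.92×10^-4; √(3.17ν²L/(gD³h_f)) = 2.93×10^-5
Q = -0.965·0.01051·ln(3.211×10^-4) = 0.08158 m³/s
Check: V = 3.35 m/s, Re = 6.00×10^5, f = 0.02059, h_f = 39.0 m ≈ 38.8 m ✓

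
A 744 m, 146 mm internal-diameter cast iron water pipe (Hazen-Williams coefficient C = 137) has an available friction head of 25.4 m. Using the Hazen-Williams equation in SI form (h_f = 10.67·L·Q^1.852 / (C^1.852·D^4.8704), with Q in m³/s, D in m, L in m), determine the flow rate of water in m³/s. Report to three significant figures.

Q ≈ 0.0391 m³/s

Rearranging: Q = [h_f·C^1.852·D^4.8704 / (10.67·L)]^(1/1.852)
Q = [25.4·137^1.852·0.146^4.8704 / (10.67·744)]^0.540 = 0.03908 m³/s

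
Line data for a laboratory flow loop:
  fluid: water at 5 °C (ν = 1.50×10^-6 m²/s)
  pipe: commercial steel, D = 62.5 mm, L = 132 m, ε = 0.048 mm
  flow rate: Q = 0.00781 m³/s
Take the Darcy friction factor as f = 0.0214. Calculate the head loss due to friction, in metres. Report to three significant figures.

V = 4Q/(πD²) = 4·0.00781/(π·0.0625²) = 2.546 m/s
h_f = f(L/D)V²/(2g) = 0.02140·(132/0.0625)·2.546²/(2·9.81) = 14.93 m

h_f ≈ 14.9 m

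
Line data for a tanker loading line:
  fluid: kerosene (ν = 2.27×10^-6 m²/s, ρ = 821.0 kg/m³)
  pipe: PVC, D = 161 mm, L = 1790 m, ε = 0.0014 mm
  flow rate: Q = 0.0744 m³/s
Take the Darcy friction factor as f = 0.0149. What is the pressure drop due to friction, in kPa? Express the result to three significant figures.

Δp ≈ 908 kPa

V = 4Q/(πD²) = 4·0.0744/(π·0.161²) = 3.655 m/s
h_f = f(L/D)V²/(2g) = 0.01490·(1790/0.161)·3.655²/(2·9.81) = 112.8 m
Δp = ρg·h_f = 821.0·9.81·112.8 = 908.2 kPa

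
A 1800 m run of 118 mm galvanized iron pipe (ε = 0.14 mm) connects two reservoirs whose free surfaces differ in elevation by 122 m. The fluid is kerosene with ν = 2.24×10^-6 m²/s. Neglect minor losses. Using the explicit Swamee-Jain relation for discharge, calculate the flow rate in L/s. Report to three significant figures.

Q ≈ 29.1 L/s

Swamee-Jain (Type II): Q = -0.965·√(gD⁵h_f/L)·ln[ε/(3.7D) + √(3.17ν²L/(gD³h_f))]
√(gD⁵h_f/L) = √(9.81·0.118⁵·122/1800) = 0.003900
ε/(3.7D) = 3.21×10^-4; √(3.17ν²L/(gD³h_f)) = 1.21×10^-4
Q = -0.965·0.003900·ln(4.413×10^-4) = 0.02908 m³/s
Check: V = 2.66 m/s, Re = 1.40×10^5, f = 0.02238, h_f = 123 m ≈ 122 m ✓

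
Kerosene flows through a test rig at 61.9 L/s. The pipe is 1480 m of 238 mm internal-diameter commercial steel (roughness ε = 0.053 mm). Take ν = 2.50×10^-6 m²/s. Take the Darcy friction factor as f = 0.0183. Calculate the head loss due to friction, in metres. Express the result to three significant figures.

V = 4Q/(πD²) = 4·0.0619/(π·0.238²) = 1.391 m/s
h_f = f(L/D)V²/(2g) = 0.01830·(1480/0.238)·1.391²/(2·9.81) = 11.23 m

h_f ≈ 11.2 m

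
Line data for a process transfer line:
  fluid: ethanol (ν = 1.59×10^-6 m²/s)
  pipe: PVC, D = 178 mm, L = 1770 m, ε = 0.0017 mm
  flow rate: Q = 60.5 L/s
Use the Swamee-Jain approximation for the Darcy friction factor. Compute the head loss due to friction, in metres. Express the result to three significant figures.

h_f ≈ 44.2 m

V = 4Q/(πD²) = 4·0.0605/(π·0.178²) = 2.431 m/s
Re = VD/ν = 2.431·0.178/1.59×10^-6 = 2.72×10^5 → turbulent
ε/D = 0.0017/178 = 9.55×10^-6
Swamee-Jain: f = 0.01475
h_f = f(L/D)V²/(2g) = 0.01475·(1770/0.178)·2.431²/(2·9.81) = 44.18 m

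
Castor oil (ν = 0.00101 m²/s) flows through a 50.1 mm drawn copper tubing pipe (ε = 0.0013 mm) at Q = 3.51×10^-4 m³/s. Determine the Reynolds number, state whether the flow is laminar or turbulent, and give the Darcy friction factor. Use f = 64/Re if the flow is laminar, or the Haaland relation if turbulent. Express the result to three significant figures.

Re ≈ 8.83; laminar; f = 64/Re ≈ 7.25

V = 4Q/(πD²) = 0.1780 m/s
Re = VD/ν = 0.1780·0.0501/0.00101 = 8.83
Re < 2300 → laminar → f = 64/Re = 7.246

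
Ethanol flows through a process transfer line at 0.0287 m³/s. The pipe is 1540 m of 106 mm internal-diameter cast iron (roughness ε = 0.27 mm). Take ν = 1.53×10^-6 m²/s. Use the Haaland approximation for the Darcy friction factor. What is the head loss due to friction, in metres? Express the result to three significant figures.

V = 4Q/(πD²) = 4·0.0287/(π·0.106²) = 3.252 m/s
Re = VD/ν = 3.252·0.106/1.53×10^-6 = 2.25×10^5 → turbulent
ε/D = 0.27/106 = 0.00255
Haaland: f = 0.02565
h_f = f(L/D)V²/(2g) = 0.02565·(1540/0.106)·3.252²/(2·9.81) = 200.9 m

h_f ≈ 201 m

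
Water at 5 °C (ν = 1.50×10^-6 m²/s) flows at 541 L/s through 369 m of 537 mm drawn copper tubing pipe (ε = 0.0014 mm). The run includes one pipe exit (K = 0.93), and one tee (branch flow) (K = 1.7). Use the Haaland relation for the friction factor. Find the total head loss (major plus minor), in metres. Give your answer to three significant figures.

V = 4Q/(πD²) = 2.389 m/s; V²/2g = 0.2908 m
Re = 8.55×10^5, ε/D = 2.61×10^-6 → f = 0.01194 (Haaland)
Major: h_f = f(L/D)·V²/2g = 0.01194·687.2·0.2908 = 2.385 m
Minor: ΣK = 2.63; h_m = ΣK·V²/2g = 0.7648 m
Total H_L = 2.385 + 0.7648 = 3.150 m

H_L ≈ 3.15 m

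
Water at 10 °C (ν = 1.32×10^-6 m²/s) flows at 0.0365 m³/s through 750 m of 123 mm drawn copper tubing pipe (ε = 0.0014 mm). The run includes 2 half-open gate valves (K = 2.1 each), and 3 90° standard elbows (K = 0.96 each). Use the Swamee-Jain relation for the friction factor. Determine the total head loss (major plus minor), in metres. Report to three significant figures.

H_L ≈ 46.3 m

V = 4Q/(πD²) = 3.072 m/s; V²/2g = 0.4809 m
Re = 2.86×10^5, ε/D = 1.14×10^-5 → f = 0.01463 (Swamee-Jain)
Major: h_f = f(L/D)·V²/2g = 0.01463·6098·0.4809 = 42.91 m
Minor: ΣK = 7.08; h_m = ΣK·V²/2g = 3.405 m
Total H_L = 42.91 + 3.405 = 46.31 m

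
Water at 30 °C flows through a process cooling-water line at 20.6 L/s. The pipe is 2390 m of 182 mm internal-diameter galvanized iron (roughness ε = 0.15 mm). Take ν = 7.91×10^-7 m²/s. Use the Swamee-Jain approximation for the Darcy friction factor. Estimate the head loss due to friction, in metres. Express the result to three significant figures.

V = 4Q/(πD²) = 4·0.0206/(π·0.182²) = 0.7918 m/s
Re = VD/ν = 0.7918·0.182/7.91×10^-7 = 1.82×10^5 → turbulent
ε/D = 0.15/182 = 8.24×10^-4
Swamee-Jain: f = 0.02060
h_f = f(L/D)V²/(2g) = 0.02060·(2390/0.182)·0.7918²/(2·9.81) = 8.646 m

h_f ≈ 8.65 m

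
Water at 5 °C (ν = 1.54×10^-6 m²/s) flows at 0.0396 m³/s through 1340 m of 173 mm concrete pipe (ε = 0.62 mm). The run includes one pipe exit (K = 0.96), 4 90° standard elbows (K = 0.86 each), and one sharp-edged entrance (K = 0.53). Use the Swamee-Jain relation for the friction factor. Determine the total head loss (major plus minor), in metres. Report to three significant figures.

V = 4Q/(πD²) = 1.685 m/s; V²/2g = 0.1447 m
Re = 1.89×10^5, ε/D = 0.00358 → f = 0.02834 (Swamee-Jain)
Major: h_f = f(L/D)·V²/2g = 0.02834·7746·0.1447 = 31.75 m
Minor: ΣK = 4.93; h_m = ΣK·V²/2g = 0.7131 m
Total H_L = 31.75 + 0.7131 = 32.46 m

H_L ≈ 32.5 m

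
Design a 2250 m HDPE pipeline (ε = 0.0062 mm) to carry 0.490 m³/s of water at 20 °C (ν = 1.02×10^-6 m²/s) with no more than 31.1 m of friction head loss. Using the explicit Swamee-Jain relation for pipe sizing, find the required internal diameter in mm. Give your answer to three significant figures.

Swamee-Jain (Type III): D = 0.66·[ε^1.25·(LQ²/(gh_f))^4.75 + ν·Q^9.4·(L/(gh_f))^5.2]^0.04
LQ²/(gh_f) = 1.771; L/(gh_f) = 7.375
Term 1 = ε^1.25·(…)^4.75 = 4.67×10^-6; Term 2 = ν·Q^9.4·(…)^5.2 = 4.06×10^-5
D = 0.66·(4.67×10^-6 + 4.06×10^-5)^0.04 = 0.4424 m = 442 mm
Check: V = 3.19 m/s, Re = 1.38×10^6, f = 0.01141, h_f = 30.1 m ≈ 31.1 m ✓

D ≈ 442 mm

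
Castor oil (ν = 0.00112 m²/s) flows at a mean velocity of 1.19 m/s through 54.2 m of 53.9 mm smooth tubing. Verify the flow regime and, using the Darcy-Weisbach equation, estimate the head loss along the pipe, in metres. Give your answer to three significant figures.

h_f ≈ 81.1 m

Re = VD/ν = 1.19·0.05390/0.00112 = 57.3 → laminar (Re < 2300)
f = 64/Re = 1.118
h_f = f(L/D)V²/(2g) = 1.118·(54.2/0.05390)·1.19²/(2·9.81) = 81.11 m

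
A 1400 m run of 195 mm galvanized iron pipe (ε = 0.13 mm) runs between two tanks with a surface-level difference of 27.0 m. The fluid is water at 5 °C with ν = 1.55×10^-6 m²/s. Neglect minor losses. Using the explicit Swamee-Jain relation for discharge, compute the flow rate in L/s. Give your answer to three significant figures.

Swamee-Jain (Type II): Q = -0.965·√(gD⁵h_f/L)·ln[ε/(3.7D) + √(3.17ν²L/(gD³h_f))]
√(gD⁵h_f/L) = √(9.81·0.195⁵·27.0/1400) = 0.007304
ε/(3.7D) = 1.80×10^-4; √(3.17ν²L/(gD³h_f)) = 7.37×10^-5
Q = -0.965·0.007304·ln(2.539×10^-4) = 0.05835 m³/s
Check: V = 1.95 m/s, Re = 2.46×10^5, f = 0.01947, h_f = 27.2 m ≈ 27.0 m ✓

Q ≈ 58.3 L/s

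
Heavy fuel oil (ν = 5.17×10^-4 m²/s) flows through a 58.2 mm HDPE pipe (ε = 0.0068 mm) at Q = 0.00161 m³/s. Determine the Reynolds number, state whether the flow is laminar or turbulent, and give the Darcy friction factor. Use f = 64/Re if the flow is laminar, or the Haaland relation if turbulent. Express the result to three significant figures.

V = 4Q/(πD²) = 0.6052 m/s
Re = VD/ν = 0.6052·0.0582/5.17×10^-4 = 68.1
Re < 2300 → laminar → f = 64/Re = 0.9394

Re ≈ 68.1; laminar; f = 64/Re ≈ 0.939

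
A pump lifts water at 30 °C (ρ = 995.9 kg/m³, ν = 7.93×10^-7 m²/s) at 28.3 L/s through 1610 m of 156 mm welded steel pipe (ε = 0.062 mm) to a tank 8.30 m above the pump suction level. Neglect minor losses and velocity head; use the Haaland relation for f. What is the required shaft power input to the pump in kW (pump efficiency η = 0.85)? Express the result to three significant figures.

V = 4Q/(πD²) = 1.481 m/s; Re = 2.91×10^5; ε/D = 3.97×10^-4; f = 0.01749
h_f = f(L/D)V²/2g = 20.17 m
Total head H = z + h_f = 8.30 + 20.17 = 28.47 m
P_hyd = ρgQH = 995.9·9.81·0.0283·28.47 = 7.872 kW
P_shaft = P_hyd/η = 7.872/0.85 = 9.261 kW

P_shaft ≈ 9.26 kW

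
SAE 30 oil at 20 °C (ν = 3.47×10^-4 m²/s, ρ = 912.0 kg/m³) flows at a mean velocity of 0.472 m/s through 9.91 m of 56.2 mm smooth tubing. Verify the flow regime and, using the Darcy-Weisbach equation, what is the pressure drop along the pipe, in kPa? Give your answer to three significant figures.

Re = VD/ν = 0.472·0.05620/3.47×10^-4 = 76.4 → laminar (Re < 2300)
f = 64/Re = 0.8372
h_f = f(L/D)V²/(2g) = 0.8372·(9.91/0.05620)·0.472²/(2·9.81) = 1.676 m
Δp = ρg·h_f = 912.0·9.81·1.676 = 15.00 kPa

Δp ≈ 15.0 kPa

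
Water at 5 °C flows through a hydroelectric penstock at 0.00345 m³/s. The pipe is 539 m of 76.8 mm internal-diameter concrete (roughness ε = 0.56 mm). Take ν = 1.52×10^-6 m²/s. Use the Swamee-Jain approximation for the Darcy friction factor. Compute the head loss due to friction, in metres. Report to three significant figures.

V = 4Q/(πD²) = 4·0.00345/(π·0.0768²) = 0.7447 m/s
Re = VD/ν = 0.7447·0.0768/1.52×10^-6 = 3.76×10^4 → turbulent
ε/D = 0.56/76.8 = 0.00729
Swamee-Jain: f = 0.03647
h_f = f(L/D)V²/(2g) = 0.03647·(539/0.0768)·0.7447²/(2·9.81) = 7.235 m

h_f ≈ 7.24 m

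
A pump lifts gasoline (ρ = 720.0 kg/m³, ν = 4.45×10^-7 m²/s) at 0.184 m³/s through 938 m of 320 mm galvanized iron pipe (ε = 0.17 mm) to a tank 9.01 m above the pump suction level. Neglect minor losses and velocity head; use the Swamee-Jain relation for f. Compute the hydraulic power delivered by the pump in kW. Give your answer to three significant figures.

V = 4Q/(πD²) = 2.288 m/s; Re = 1.65×10^6; ε/D = 5.31×10^-4; f = 0.01731
h_f = f(L/D)V²/2g = 13.53 m
Total head H = z + h_f = 9.01 + 13.53 = 22.54 m
P_hyd = ρgQH = 720.0·9.81·0.184·22.54 = 29.30 kW

P_hyd ≈ 29.3 kW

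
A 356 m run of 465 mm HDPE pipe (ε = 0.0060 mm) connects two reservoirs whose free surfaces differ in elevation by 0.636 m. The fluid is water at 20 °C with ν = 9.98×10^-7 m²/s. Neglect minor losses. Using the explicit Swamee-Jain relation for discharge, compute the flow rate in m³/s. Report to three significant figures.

Swamee-Jain (Type II): Q = -0.965·√(gD⁵h_f/L)·ln[ε/(3.7D) + √(3.17ν²L/(gD³h_f))]
√(gD⁵h_f/L) = √(9.81·0.465⁵·0.636/356) = 0.01952
ε/(3.7D) = 3.49×10^-6; √(3.17ν²L/(gD³h_f)) = 4.23×10^-5
Q = -0.965·0.01952·ln(4.582×10^-5) = 0.1882 m³/s
Check: V = 1.11 m/s, Re = 5.16×10^5, f = 0.01323, h_f = 0.634 m ≈ 0.636 m ✓

Q ≈ 0.188 m³/s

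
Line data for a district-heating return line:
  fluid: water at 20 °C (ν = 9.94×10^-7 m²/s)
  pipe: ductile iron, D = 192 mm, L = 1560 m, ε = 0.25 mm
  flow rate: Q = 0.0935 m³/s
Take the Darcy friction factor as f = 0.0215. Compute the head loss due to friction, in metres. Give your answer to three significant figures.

h_f ≈ 92.9 m

V = 4Q/(πD²) = 4·0.0935/(π·0.192²) = 3.229 m/s
h_f = f(L/D)V²/(2g) = 0.02150·(1560/0.192)·3.229²/(2·9.81) = 92.85 m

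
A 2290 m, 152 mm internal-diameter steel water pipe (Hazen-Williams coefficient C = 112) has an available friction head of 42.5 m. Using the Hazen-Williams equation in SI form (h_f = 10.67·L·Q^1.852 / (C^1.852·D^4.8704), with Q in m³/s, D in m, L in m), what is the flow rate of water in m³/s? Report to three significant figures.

Q ≈ 0.0256 m³/s

Rearranging: Q = [h_f·C^1.852·D^4.8704 / (10.67·L)]^(1/1.852)
Q = [42.5·112^1.852·0.152^4.8704 / (10.67·2290)]^0.540 = 0.02556 m³/s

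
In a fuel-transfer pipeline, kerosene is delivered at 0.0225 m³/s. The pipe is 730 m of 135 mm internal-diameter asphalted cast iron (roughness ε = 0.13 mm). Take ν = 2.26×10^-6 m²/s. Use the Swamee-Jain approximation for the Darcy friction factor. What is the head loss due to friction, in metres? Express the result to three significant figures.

V = 4Q/(πD²) = 4·0.0225/(π·0.135²) = 1.572 m/s
Re = VD/ν = 1.572·0.135/2.26×10^-6 = 9.39×10^4 → turbulent
ε/D = 0.13/135 = 9.63×10^-4
Swamee-Jain: f = 0.02235
h_f = f(L/D)V²/(2g) = 0.02235·(730/0.135)·1.572²/(2·9.81) = 15.22 m

h_f ≈ 15.2 m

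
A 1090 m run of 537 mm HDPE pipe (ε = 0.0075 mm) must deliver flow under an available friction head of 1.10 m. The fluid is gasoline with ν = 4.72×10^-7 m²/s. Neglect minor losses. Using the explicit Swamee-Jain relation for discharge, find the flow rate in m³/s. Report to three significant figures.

Q ≈ 0.215 m³/s

Swamee-Jain (Type II): Q = -0.965·√(gD⁵h_f/L)·ln[ε/(3.7D) + √(3.17ν²L/(gD³h_f))]
√(gD⁵h_f/L) = √(9.81·0.537⁵·1.10/1090) = 0.02103
ε/(3.7D) = 3.77×10^-6; √(3.17ν²L/(gD³h_f)) = 2.15×10^-5
Q = -0.965·0.02103·ln(2.524×10^-5) = 0.2148 m³/s
Check: V = 0.948 m/s, Re = 1.08×10^6, f = 0.01181, h_f = 1.10 m ≈ 1.10 m ✓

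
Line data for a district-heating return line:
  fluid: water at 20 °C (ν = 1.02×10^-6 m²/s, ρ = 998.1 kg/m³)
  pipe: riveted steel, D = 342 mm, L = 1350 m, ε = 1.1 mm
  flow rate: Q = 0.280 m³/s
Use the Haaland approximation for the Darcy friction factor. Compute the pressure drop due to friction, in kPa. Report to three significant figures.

V = 4Q/(πD²) = 4·0.280/(π·0.342²) = 3.048 m/s
Re = VD/ν = 3.048·0.342/1.02×10^-6 = 1.02×10^6 → turbulent
ε/D = 1.1/342 = 0.00322
Haaland: f = 0.02685
h_f = f(L/D)V²/(2g) = 0.02685·(1350/0.342)·3.048²/(2·9.81) = 50.19 m
Δp = ρg·h_f = 998.1·9.81·50.19 = 491.4 kPa

Δp ≈ 491 kPa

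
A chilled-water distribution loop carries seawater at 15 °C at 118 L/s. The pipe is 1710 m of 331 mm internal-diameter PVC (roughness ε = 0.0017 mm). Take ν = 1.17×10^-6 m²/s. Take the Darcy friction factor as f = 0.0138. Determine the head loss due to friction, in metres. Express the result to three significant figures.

V = 4Q/(πD²) = 4·0.118/(π·0.331²) = 1.371 m/s
h_f = f(L/D)V²/(2g) = 0.01380·(1710/0.331)·1.371²/(2·9.81) = 6.833 m

h_f ≈ 6.83 m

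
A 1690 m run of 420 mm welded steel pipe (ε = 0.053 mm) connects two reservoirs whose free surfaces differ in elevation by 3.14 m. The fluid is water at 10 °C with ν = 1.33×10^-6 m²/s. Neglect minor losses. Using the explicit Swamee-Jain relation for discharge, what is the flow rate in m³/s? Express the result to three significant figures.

Swamee-Jain (Type II): Q = -0.965·√(gD⁵h_f/L)·ln[ε/(3.7D) + √(3.17ν²L/(gD³h_f))]
√(gD⁵h_f/L) = √(9.81·0.420⁵·3.14/1690) = 0.01543
ε/(3.7D) = 3.41×10^-5; √(3.17ν²L/(gD³h_f)) = 6.44×10^-5
Q = -0.965·0.01543·ln(9.854×10^-5) = 0.1374 m³/s
Check: V = 0.992 m/s, Re = 3.13×10^5, f = 0.01559, h_f = 3.15 m ≈ 3.14 m ✓

Q ≈ 0.137 m³/s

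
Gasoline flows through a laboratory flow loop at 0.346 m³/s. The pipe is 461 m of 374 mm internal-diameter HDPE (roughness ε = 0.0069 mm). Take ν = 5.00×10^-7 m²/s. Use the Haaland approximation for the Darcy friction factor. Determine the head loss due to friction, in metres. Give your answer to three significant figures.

h_f ≈ 6.66 m

V = 4Q/(πD²) = 4·0.346/(π·0.374²) = 3.150 m/s
Re = VD/ν = 3.150·0.374/5.00×10^-7 = 2.36×10^6 → turbulent
ε/D = 0.0069/374 = 1.84×10^-5
Haaland: f = 0.01069
h_f = f(L/D)V²/(2g) = 0.01069·(461/0.374)·3.150²/(2·9.81) = 6.661 m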